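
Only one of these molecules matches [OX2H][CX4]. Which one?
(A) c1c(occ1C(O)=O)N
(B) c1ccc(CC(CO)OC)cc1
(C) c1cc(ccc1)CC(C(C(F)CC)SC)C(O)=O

[OX2H][CX4] describes a hydroxyl oxygen bound to an sp3 (X4) carbon (an aliphatic alcohol).
(A) has a carboxylic acid group (-C(=O)OH) but the -OH is on a CX3 carbonyl carbon, not a CX4 carbon.
(B) contains a hydroxyl group (-OH), which satisfies every atom and bond constraint.
(C) has a carboxylic acid group (-C(=O)OH) but the -OH is on a CX3 carbonyl carbon, not a CX4 carbon.
So the answer is (B).

B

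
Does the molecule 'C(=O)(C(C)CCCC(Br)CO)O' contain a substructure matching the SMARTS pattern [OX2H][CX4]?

Yes

The pattern [OX2H][CX4] describes a hydroxyl oxygen bound to an sp3 (X4) carbon — an aliphatic alcohol.
The molecule carries a hydroxyl group (-OH), whose atoms satisfy every constraint of the query, so the pattern matches.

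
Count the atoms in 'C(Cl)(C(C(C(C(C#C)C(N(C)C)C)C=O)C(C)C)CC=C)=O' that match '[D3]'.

8

The query [D3] means: atom with exactly three heavy-atom neighbours.
Check the 22 heavy atoms by environment: 4× C (D2) → no; 7× C (D3) → match; 7× C (D1) → no; 2× O (D1) → no; 1× N (D3) → match; 1× Cl (D1) → no.
Summing the matching environments: 7 + 1 = 8 matching atoms.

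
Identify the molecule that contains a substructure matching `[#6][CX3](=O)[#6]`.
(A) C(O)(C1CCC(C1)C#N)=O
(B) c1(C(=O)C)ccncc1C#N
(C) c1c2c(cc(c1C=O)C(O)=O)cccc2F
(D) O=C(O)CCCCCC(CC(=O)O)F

B

[#6][CX3](=O)[#6] describes a carbonyl carbon (no H) flanked by two carbons (a ketone).
(A) has a carboxylic acid group (-C(=O)OH) but one neighbour of the carbonyl carbon is O, not C.
(B) contains an acetyl/ketone group (-C(=O)CH3), which satisfies every atom and bond constraint.
(C) has a carboxylic acid group (-C(=O)OH) but one neighbour of the carbonyl carbon is O, not C.
(D) has a carboxylic acid group (-C(=O)OH) but one neighbour of the carbonyl carbon is O, not C.
So the answer is (B).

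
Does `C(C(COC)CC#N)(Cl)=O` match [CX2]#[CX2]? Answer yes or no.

No

The pattern [CX2]#[CX2] describes a carbon-carbon triple bond — an alkyne.
The closest candidate here is a nitrile (-C#N), but the triple bond is C#N, not C#C. No other fragment satisfies the full query, so there is no match.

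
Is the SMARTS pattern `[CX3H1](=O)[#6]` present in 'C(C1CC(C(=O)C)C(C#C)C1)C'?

The pattern [CX3H1](=O)[#6] describes an sp2 carbon with one H, double-bonded to O and single-bonded to carbon — an aldehyde.
The closest candidate here is an acetyl/ketone group (-C(=O)CH3), but the carbonyl carbon has H0 (two carbon neighbours), not H1. No other fragment satisfies the full query, so there is no match.

No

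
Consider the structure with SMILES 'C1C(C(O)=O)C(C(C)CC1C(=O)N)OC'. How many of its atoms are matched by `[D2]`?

3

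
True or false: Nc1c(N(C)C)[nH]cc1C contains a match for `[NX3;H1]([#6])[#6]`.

False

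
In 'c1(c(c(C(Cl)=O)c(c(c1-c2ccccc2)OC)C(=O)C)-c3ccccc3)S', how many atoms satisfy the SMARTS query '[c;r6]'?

The query [c;r6] means: aromatic carbon that belongs to a six-membered ring.
Check the 27 heavy atoms by environment: 18× c (aromatic, in 6-ring) → match; 3× O (acyclic) → no; 4× C (acyclic) → no; 1× S (acyclic) → no; 1× Cl (acyclic) → no.
That gives 18 matching atoms.

18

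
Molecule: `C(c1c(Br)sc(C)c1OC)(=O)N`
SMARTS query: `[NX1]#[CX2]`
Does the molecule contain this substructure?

The pattern [NX1]#[CX2] describes a nitrogen triple-bonded to a two-connected carbon — a nitrile.
The closest candidate here is a primary amide (-C(=O)NH2), but the nitrogen is NX3, not NX1. No other fragment satisfies the full query, so there is no match.

No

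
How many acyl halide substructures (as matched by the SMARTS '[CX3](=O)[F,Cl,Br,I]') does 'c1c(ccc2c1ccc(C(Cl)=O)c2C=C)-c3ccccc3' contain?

1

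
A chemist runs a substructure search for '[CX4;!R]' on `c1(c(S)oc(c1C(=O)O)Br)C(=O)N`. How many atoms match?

0

The query [CX4;!R] means: aliphatic carbon with four total connections, not in a ring.
Check the 13 heavy atoms by environment: 1× o (aromatic, X2, in 5-ring) → no; 4× c (aromatic, X3, in 5-ring) → no; 2× C (X3, acyclic) → no; 2× O (X1, acyclic) → no; 1× N (X3, acyclic) → no; 1× O (X2, acyclic) → no; 1× S (X2, acyclic) → no; 1× Br (X1, acyclic) → no.
No environment satisfies the query, so 0 matching atoms.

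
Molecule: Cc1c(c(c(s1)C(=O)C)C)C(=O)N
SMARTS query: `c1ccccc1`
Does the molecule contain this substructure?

No

The pattern c1ccccc1 describes six aromatic carbons in a ring — a benzene ring.
The closest candidate here is a methyl group (-CH3), but no six-membered all-carbon aromatic ring is present. No other fragment satisfies the full query, so there is no match.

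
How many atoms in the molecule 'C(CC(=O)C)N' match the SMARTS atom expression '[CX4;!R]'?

The query [CX4;!R] means: aliphatic carbon with four total connections, not in a ring.
Check the 6 heavy atoms by environment: 3× C (X4, acyclic) → match; 1× N (X3, acyclic) → no; 1× C (X3, acyclic) → no; 1× O (X1, acyclic) → no.
That gives 3 matching atoms.

3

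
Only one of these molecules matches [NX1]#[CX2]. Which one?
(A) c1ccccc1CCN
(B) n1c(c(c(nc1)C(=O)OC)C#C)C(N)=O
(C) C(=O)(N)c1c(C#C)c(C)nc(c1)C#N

[NX1]#[CX2] describes a nitrogen triple-bonded to a two-connected carbon (a nitrile).
(A) has a primary amino group (-NH2) but the nitrogen is NX3 (three connections), not NX1 triple-bonded.
(B) has a primary amide (-C(=O)NH2) but the nitrogen is NX3, not NX1.
(C) contains a nitrile (-C#N), which satisfies every atom and bond constraint.
So the answer is (C).

C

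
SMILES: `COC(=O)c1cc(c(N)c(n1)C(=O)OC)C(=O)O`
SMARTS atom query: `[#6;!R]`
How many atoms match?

5

Check the 18 heavy atoms by environment: 1× n (aromatic, in 6-ring) → no; 5× c (aromatic, in 6-ring) → no; 5× C (acyclic) → match; 6× O (acyclic) → no; 1× N (acyclic) → no.
That gives 5 matching atoms.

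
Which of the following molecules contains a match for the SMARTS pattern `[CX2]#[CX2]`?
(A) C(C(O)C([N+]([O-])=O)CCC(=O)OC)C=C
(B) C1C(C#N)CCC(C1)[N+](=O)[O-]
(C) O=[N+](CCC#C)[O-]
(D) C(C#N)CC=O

[CX2]#[CX2] describes a carbon-carbon triple bond (an alkyne).
(A) has a vinyl group (-CH=CH2) but the C=C is a double bond; both carbons are CX3, not CX2.
(B) has a nitrile (-C#N) but the triple bond is C#N, not C#C.
(C) contains an ethynyl group (-C#CH), which satisfies every atom and bond constraint.
(D) has a nitrile (-C#N) but the triple bond is C#N, not C#C.
So the answer is (C).

C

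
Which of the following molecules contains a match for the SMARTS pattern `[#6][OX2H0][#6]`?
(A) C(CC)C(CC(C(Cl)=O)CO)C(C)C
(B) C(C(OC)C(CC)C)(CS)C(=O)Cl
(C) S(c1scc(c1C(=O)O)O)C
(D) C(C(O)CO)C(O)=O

[#6][OX2H0][#6] describes an aliphatic oxygen bridging two carbons with no H on the oxygen (an ether).
(A) has a hydroxyl group (-OH) but the oxygen has H1, not H0 bridging two carbons.
(B) contains a methoxy ether (-OCH3), which satisfies every atom and bond constraint.
(C) has a hydroxyl group (-OH) but the oxygen has H1, not H0 bridging two carbons.
(D) has a hydroxyl group (-OH) but the oxygen has H1, not H0 bridging two carbons.
So the answer is (B).

B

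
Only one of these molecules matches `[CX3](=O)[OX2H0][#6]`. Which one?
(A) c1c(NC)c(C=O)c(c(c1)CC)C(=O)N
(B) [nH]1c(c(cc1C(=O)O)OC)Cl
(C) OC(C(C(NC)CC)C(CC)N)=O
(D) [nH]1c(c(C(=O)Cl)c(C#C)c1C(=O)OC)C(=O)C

[CX3](=O)[OX2H0][#6] describes a carbonyl carbon bonded to an oxygen that is itself bonded to carbon (no H on that O) (an ester).
(A) has a primary amide (-C(=O)NH2) but the carbonyl is bonded to N, not to an O-C linkage.
(B) has a carboxylic acid group (-C(=O)OH) but the singly-bonded O carries H (OX2H1, not H0).
(C) has a carboxylic acid group (-C(=O)OH) but the singly-bonded O carries H (OX2H1, not H0).
(D) contains a methyl-ester group (-C(=O)OCH3), which satisfies every atom and bond constraint.
So the answer is (D).

D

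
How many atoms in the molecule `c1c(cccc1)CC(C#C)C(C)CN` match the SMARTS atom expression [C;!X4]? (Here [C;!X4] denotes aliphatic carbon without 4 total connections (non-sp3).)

2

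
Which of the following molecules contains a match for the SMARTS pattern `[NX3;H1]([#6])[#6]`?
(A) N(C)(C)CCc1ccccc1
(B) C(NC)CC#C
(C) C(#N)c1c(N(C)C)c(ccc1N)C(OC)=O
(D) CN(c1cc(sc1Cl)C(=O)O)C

[NX3;H1]([#6])[#6] describes a trivalent nitrogen with one H, bonded to two carbons (a secondary amine).
(A) has a dimethylamino group (-N(CH3)2) but the nitrogen has H0, not H1.
(B) contains an N-methylamino group (-NHCH3), which satisfies every atom and bond constraint.
(C) has a dimethylamino group (-N(CH3)2) but the nitrogen has H0, not H1.
(D) has a dimethylamino group (-N(CH3)2) but the nitrogen has H0, not H1.
So the answer is (B).

B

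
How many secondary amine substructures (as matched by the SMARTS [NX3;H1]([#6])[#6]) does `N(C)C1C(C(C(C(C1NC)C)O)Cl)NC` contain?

3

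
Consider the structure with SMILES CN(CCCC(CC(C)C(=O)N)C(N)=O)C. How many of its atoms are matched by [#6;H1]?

2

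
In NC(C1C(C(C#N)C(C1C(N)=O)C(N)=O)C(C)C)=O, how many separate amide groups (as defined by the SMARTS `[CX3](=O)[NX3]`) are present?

3

[CX3](=O)[NX3] is the SMARTS for an amide: a carbonyl carbon bonded to a trivalent nitrogen.
The molecule carries 3 separate instances of a primary amide (-C(=O)NH2) meeting every constraint; each maps to a distinct set of atoms, giving 3 matches.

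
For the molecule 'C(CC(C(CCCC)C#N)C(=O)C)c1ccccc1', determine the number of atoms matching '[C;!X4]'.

2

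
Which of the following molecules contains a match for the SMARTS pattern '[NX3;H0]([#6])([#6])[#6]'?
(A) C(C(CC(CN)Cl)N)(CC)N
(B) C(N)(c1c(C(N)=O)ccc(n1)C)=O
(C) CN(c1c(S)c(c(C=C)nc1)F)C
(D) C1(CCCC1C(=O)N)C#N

C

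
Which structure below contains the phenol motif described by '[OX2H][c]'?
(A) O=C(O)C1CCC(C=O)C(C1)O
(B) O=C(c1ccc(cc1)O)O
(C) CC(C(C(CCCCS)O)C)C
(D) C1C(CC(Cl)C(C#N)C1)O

B

[OX2H][c] describes a hydroxyl oxygen attached to an aromatic carbon (a phenol).
(A) has a hydroxyl group (-OH) but the -OH is on an aliphatic carbon, not an aromatic c.
(B) contains a hydroxyl group (-OH), which satisfies every atom and bond constraint.
(C) has a hydroxyl group (-OH) but the -OH is on an aliphatic carbon, not an aromatic c.
(D) has a hydroxyl group (-OH) but the -OH is on an aliphatic carbon, not an aromatic c.
So the answer is (B).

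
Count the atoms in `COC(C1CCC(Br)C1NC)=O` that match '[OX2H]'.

0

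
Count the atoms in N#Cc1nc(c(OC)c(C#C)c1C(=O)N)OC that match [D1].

6

The query [D1] means: atom with exactly one heavy-atom neighbour (degree 1).
Check the 17 heavy atoms by environment: 1× n (aromatic, D2) → no; 5× c (aromatic, D3) → no; 2× O (D2) → no; 3× C (D1) → match; 1× C (D3) → no; 1× O (D1) → match; 2× N (D1) → match; 2× C (D2) → no.
Summing the matching environments: 3 + 1 + 2 = 6 matching atoms.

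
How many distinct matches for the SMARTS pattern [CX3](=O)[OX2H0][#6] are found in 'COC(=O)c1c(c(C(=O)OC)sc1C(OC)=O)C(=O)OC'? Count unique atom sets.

[CX3](=O)[OX2H0][#6] is the SMARTS for an ester: a carbonyl carbon bonded to an oxygen that is itself bonded to carbon (no H on that O).
The molecule carries 4 separate instances of a methyl-ester group (-C(=O)OCH3) meeting every constraint; each maps to a distinct set of atoms, giving 4 matches.

4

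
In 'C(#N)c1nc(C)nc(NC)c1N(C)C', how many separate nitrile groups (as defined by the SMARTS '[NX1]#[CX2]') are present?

[NX1]#[CX2] is the SMARTS for a nitrile: a nitrogen triple-bonded to a two-connected carbon.
Exactly one fragment in the molecule meets all constraints, giving 1 match.

1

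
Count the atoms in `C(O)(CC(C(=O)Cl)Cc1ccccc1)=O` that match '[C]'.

5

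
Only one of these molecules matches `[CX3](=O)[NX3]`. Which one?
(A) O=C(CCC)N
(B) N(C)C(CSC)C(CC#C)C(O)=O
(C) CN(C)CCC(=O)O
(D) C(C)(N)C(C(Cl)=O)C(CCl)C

A

[CX3](=O)[NX3] describes a carbonyl carbon bonded to a trivalent nitrogen (an amide).
(A) contains a primary amide (-C(=O)NH2), which satisfies every atom and bond constraint.
(B) has a carboxylic acid group (-C(=O)OH) but the carbonyl is bonded to O, not to an NX3 nitrogen.
(C) has a carboxylic acid group (-C(=O)OH) but the carbonyl is bonded to O, not to an NX3 nitrogen.
(D) has a primary amino group (-NH2) but the -NH2 is not attached to a carbonyl carbon.
So the answer is (A).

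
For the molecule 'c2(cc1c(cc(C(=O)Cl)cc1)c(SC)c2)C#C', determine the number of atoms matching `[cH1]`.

5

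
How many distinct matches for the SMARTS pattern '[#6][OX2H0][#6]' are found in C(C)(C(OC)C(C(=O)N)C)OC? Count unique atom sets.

2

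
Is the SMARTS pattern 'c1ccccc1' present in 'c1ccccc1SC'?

The pattern c1ccccc1 describes six aromatic carbons in a ring — a benzene ring.
The required atom environment is present in the molecule, so the pattern matches.

Yes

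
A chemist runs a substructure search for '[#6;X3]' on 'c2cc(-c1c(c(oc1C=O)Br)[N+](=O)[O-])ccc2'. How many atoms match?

11

The query [#6;X3] means: any carbon (aromatic or not) with three total connections.
Check the 17 heavy atoms by environment: 1× o (aromatic, X2) → no; 10× c (aromatic, X3) → match; 1× C (X3) → match; 2× O (X1) → no; 1× N (charge +1, X3) → no; 1× O (charge -1, X1) → no; 1× Br (X1) → no.
Summing the matching environments: 10 + 1 = 11 matching atoms.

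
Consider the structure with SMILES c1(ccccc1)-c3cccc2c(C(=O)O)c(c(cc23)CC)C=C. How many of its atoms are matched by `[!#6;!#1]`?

Check the 23 heavy atoms by environment: 16× c (aromatic) → no; 5× C → no; 2× O → match.
That gives 2 matching atoms.

2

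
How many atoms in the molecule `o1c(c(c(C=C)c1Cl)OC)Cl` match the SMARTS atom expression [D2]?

3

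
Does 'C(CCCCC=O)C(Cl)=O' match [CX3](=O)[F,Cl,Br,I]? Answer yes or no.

Yes

The pattern [CX3](=O)[F,Cl,Br,I] describes a carbonyl carbon bonded to a halogen — an acyl halide.
The molecule carries an acyl chloride (-C(=O)Cl), whose atoms satisfy every constraint of the query, so the pattern matches.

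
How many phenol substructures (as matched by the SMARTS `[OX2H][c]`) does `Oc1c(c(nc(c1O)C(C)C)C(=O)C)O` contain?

3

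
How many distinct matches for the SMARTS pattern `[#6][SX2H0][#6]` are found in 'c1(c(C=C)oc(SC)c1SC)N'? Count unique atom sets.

[#6][SX2H0][#6] is the SMARTS for a thioether: an aliphatic sulfur bridging two carbons with no H on the sulfur.
The molecule carries 2 separate instances of a methylthio ether (-SCH3) meeting every constraint; each maps to a distinct set of atoms, giving 2 matches.

2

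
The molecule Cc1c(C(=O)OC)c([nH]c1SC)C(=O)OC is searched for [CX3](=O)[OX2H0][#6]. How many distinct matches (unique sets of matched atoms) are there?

[CX3](=O)[OX2H0][#6] is the SMARTS for an ester: a carbonyl carbon bonded to an oxygen that is itself bonded to carbon (no H on that O).
The molecule carries 2 separate instances of a methyl-ester group (-C(=O)OCH3) meeting every constraint; each maps to a distinct set of atoms, giving 2 matches.

2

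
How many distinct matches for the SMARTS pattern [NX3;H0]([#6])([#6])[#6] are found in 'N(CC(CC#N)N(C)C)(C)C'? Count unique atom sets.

2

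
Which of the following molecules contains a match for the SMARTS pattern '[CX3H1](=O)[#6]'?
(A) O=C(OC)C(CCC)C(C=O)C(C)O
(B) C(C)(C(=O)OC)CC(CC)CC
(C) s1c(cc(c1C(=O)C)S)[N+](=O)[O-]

A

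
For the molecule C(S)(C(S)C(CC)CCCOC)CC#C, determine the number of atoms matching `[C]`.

12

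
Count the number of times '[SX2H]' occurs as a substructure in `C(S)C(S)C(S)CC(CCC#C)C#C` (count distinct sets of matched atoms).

[SX2H] is the SMARTS for a thiol: an aliphatic sulfur with two connections, one being H.
The molecule carries 3 separate instances of a thiol (-SH) meeting every constraint; each maps to a distinct set of atoms, giving 3 matches.

3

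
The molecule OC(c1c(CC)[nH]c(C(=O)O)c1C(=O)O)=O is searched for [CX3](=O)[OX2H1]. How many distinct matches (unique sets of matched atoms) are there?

3

[CX3](=O)[OX2H1] is the SMARTS for a carboxylic acid: an sp2 carbon double-bonded to O and single-bonded to an -OH oxygen.
The molecule carries 3 separate instances of a carboxylic acid group (-C(=O)OH) meeting every constraint; each maps to a distinct set of atoms, giving 3 matches.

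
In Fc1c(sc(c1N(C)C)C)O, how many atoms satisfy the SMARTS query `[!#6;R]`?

1

Check the 11 heavy atoms by environment: 1× s (aromatic, in 5-ring) → match; 4× c (aromatic, in 5-ring) → no; 1× F (acyclic) → no; 3× C (acyclic) → no; 1× O (acyclic) → no; 1× N (acyclic) → no.
That gives 1 matching atom.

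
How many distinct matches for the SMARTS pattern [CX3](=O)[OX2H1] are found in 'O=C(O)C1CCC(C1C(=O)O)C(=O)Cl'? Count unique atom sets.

2

[CX3](=O)[OX2H1] is the SMARTS for a carboxylic acid: an sp2 carbon double-bonded to O and single-bonded to an -OH oxygen.
The molecule carries 2 separate instances of a carboxylic acid group (-C(=O)OH) meeting every constraint; each maps to a distinct set of atoms, giving 2 matches.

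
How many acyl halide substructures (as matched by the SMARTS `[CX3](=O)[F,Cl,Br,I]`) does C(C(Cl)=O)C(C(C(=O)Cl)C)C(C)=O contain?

2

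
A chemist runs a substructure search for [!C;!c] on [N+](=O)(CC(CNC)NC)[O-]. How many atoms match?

5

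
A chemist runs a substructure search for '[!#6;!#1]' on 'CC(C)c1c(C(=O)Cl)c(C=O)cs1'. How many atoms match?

The query [!#6;!#1] means: not carbon and not hydrogen — any heteroatom.
Check the 13 heavy atoms by environment: 1× s (aromatic) → match; 4× c (aromatic) → no; 5× C → no; 2× O → match; 1× Cl → match.
Summing the matching environments: 1 + 2 + 1 = 4 matching atoms.

4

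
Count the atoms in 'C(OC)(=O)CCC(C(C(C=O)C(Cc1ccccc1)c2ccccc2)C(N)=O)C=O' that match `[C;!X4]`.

The query [C;!X4] means: aliphatic carbon that does not have four total connections.
Check the 30 heavy atoms by environment: 8× C (X4) → no; 4× C (X3) → match; 4× O (X1) → no; 12× c (aromatic, X3) → no; 1× N (X3) → no; 1× O (X2) → no.
That gives 4 matching atoms.

4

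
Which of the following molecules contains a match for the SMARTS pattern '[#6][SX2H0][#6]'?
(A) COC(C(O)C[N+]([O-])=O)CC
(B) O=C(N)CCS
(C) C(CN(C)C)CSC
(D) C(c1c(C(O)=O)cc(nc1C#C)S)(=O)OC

[#6][SX2H0][#6] describes an aliphatic sulfur bridging two carbons with no H on the sulfur (a thioether).
(A) has a methoxy ether (-OCH3) but the bridging atom is O, not S.
(B) has a thiol (-SH) but the sulfur has H1, not H0 bridging two carbons.
(C) contains a methylthio ether (-SCH3), which satisfies every atom and bond constraint.
(D) has a thiol (-SH) but the sulfur has H1, not H0 bridging two carbons.
So the answer is (C).

C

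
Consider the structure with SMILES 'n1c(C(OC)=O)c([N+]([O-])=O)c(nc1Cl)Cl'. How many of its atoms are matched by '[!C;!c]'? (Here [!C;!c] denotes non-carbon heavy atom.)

The query [!C;!c] means: neither aliphatic nor aromatic carbon — same as [!#6].
Check the 15 heavy atoms by environment: 2× n (aromatic) → match; 4× c (aromatic) → no; 1× N (charge +1) → match; 1× O (charge -1) → match; 3× O → match; 2× C → no; 2× Cl → match.
Summing the matching environments: 2 + 1 + 1 + 3 + 2 = 9 matching atoms.

9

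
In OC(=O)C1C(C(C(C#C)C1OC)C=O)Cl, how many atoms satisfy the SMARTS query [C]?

10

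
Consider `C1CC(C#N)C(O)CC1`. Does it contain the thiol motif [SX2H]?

No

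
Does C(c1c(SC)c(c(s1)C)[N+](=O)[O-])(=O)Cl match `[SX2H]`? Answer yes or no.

No

The pattern [SX2H] describes an aliphatic sulfur with two connections, one being H — a thiol.
The closest candidate here is a methylthio ether (-SCH3), but the sulfur has H0 (bonded to two carbons), not H1. No other fragment satisfies the full query, so there is no match.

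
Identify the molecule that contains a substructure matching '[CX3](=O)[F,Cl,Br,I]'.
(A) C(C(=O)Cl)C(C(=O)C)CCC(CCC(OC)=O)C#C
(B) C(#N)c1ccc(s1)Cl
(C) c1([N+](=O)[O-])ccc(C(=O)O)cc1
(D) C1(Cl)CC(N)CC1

[CX3](=O)[F,Cl,Br,I] describes a carbonyl carbon bonded to a halogen (an acyl halide).
(A) contains an acyl chloride (-C(=O)Cl), which satisfies every atom and bond constraint.
(B) has a chloro substituent but the Cl is not on a carbonyl carbon.
(C) has a carboxylic acid group (-C(=O)OH) but the carbonyl is bonded to -OH, not to a halogen.
(D) has a chloro substituent but the Cl is not on a carbonyl carbon.
So the answer is (A).

A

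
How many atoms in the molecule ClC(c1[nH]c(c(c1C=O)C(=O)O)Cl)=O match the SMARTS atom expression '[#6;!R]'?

3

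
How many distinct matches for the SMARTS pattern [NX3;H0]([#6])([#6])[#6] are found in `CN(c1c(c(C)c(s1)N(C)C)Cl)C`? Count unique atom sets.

[NX3;H0]([#6])([#6])[#6] is the SMARTS for a tertiary amine: a trivalent nitrogen with no H, bonded to three carbons.
The molecule carries 2 separate instances of a dimethylamino group (-N(CH3)2) meeting every constraint; each maps to a distinct set of atoms, giving 2 matches.

2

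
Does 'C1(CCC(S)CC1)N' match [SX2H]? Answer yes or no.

The pattern [SX2H] describes an aliphatic sulfur with two connections, one being H — a thiol.
The molecule carries a thiol (-SH), whose atoms satisfy every constraint of the query, so the pattern matches.

Yes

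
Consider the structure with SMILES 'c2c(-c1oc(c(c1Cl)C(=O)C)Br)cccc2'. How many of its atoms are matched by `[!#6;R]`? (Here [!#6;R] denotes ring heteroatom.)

1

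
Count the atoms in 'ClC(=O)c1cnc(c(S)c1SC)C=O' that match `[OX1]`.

The query [OX1] means: aliphatic oxygen with one total connection — typically a carbonyl =O or an oxide.
Check the 14 heavy atoms by environment: 1× n (aromatic, X2) → no; 5× c (aromatic, X3) → no; 2× S (X2) → no; 2× C (X3) → no; 2× O (X1) → match; 1× C (X4) → no; 1× Cl (X1) → no.
That gives 2 matching atoms.

2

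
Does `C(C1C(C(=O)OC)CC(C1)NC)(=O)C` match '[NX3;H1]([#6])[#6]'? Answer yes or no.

Yes

The pattern [NX3;H1]([#6])[#6] describes a trivalent nitrogen with one H, bonded to two carbons — a secondary amine.
The molecule carries an N-methylamino group (-NHCH3), whose atoms satisfy every constraint of the query, so the pattern matches.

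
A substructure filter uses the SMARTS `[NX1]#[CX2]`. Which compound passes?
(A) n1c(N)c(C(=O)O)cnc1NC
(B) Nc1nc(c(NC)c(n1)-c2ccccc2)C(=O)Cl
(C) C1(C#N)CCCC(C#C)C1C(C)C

[NX1]#[CX2] describes a nitrogen triple-bonded to a two-connected carbon (a nitrile).
(A) has a primary amino group (-NH2) but the nitrogen is NX3 (three connections), not NX1 triple-bonded.
(B) has a primary amino group (-NH2) but the nitrogen is NX3 (three connections), not NX1 triple-bonded.
(C) contains a nitrile (-C#N), which satisfies every atom and bond constraint.
So the answer is (C).

C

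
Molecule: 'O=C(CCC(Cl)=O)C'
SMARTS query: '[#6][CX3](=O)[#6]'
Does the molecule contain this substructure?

The pattern [#6][CX3](=O)[#6] describes a carbonyl carbon (no H) flanked by two carbons — a ketone.
The molecule carries an acetyl/ketone group (-C(=O)CH3), whose atoms satisfy every constraint of the query, so the pattern matches.

Yes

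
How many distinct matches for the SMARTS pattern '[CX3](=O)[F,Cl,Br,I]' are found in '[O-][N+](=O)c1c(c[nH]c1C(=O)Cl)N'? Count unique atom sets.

1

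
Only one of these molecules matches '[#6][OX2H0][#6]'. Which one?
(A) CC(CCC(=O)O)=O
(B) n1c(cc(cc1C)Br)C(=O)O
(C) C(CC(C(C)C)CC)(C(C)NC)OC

C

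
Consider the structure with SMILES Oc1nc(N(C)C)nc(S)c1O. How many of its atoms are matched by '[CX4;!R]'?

The query [CX4;!R] means: aliphatic carbon with four total connections, not in a ring.
Check the 12 heavy atoms by environment: 2× n (aromatic, X2, in 6-ring) → no; 4× c (aromatic, X3, in 6-ring) → no; 1× N (X3, acyclic) → no; 2× C (X4, acyclic) → match; 1× S (X2, acyclic) → no; 2× O (X2, acyclic) → no.
That gives 2 matching atoms.

2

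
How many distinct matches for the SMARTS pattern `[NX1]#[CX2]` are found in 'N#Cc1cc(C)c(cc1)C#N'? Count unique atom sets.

2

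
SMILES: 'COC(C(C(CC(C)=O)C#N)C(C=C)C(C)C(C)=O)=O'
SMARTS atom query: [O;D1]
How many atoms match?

3

The query [O;D1] means: aliphatic oxygen bonded to exactly one heavy atom.
Check the 20 heavy atoms by environment: 5× C (D1) → no; 7× C (D3) → no; 3× C (D2) → no; 1× N (D1) → no; 3× O (D1) → match; 1× O (D2) → no.
That gives 3 matching atoms.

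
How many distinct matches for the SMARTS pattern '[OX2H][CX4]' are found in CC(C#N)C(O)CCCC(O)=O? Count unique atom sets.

[OX2H][CX4] is the SMARTS for an aliphatic alcohol: a hydroxyl oxygen bound to an sp3 (X4) carbon.
Exactly one fragment in the molecule meets all constraints, giving 1 match.

1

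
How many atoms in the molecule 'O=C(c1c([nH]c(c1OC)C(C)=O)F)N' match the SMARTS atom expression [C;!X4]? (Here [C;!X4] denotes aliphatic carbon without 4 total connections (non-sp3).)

2

The query [C;!X4] means: aliphatic carbon that does not have four total connections.
Check the 14 heavy atoms by environment: 1× n (aromatic, X3) → no; 4× c (aromatic, X3) → no; 1× F (X1) → no; 2× C (X3) → match; 2× O (X1) → no; 1× N (X3) → no; 1× O (X2) → no; 2× C (X4) → no.
That gives 2 matching atoms.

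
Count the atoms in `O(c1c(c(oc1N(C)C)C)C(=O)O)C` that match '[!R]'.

9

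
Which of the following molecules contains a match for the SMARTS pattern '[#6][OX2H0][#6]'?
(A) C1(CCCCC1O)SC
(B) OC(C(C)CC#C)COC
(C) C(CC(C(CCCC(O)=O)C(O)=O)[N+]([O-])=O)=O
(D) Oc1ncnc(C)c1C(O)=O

B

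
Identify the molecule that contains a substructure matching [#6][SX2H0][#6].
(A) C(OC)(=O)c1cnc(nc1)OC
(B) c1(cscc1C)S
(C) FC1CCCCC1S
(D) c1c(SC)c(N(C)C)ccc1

D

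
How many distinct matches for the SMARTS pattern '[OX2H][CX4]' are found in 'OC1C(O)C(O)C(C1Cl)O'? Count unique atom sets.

4

[OX2H][CX4] is the SMARTS for an aliphatic alcohol: a hydroxyl oxygen bound to an sp3 (X4) carbon.
The molecule carries 4 separate instances of a hydroxyl group (-OH) meeting every constraint; each maps to a distinct set of atoms, giving 4 matches.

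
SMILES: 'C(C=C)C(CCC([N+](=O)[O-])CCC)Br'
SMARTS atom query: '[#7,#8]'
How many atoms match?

The query [#7,#8] means: nitrogen or oxygen (comma = OR).
Check the 14 heavy atoms by environment: 10× C → no; 1× Br → no; 1× N (charge +1) → match; 1× O (charge -1) → match; 1× O → match.
Summing the matching environments: 1 + 1 + 1 = 3 matching atoms.

3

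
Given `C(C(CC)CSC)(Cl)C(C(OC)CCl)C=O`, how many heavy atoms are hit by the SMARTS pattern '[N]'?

0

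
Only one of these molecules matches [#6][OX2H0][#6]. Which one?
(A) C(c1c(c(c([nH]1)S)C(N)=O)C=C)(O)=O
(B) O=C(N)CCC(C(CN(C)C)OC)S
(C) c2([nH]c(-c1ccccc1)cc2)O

[#6][OX2H0][#6] describes an aliphatic oxygen bridging two carbons with no H on the oxygen (an ether).
(A) has a carboxylic acid group (-C(=O)OH) but the -OH oxygen has H1; the =O is OX1, not OX2.
(B) contains a methoxy ether (-OCH3), which satisfies every atom and bond constraint.
(C) has a hydroxyl group (-OH) but the oxygen has H1, not H0 bridging two carbons.
So the answer is (B).

B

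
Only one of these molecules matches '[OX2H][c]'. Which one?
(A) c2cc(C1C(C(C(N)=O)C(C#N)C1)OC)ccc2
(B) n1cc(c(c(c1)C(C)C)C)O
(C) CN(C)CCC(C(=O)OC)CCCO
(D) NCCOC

[OX2H][c] describes a hydroxyl oxygen attached to an aromatic carbon (a phenol).
(A) has a methoxy ether (-OCH3) but the oxygen has H0, not H1.
(B) contains a hydroxyl group (-OH), which satisfies every atom and bond constraint.
(C) has a hydroxyl group (-OH) but the -OH is on an aliphatic carbon, not an aromatic c.
(D) has a methoxy ether (-OCH3) but the oxygen has H0, not H1.
So the answer is (B).

B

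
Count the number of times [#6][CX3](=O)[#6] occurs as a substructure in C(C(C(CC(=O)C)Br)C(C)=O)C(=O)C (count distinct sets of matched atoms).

3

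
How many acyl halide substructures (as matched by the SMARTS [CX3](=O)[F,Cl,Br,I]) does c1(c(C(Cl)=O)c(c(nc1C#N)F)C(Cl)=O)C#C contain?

2

[CX3](=O)[F,Cl,Br,I] is the SMARTS for an acyl halide: a carbonyl carbon bonded to a halogen.
The molecule carries 2 separate instances of an acyl chloride (-C(=O)Cl) meeting every constraint; each maps to a distinct set of atoms, giving 2 matches.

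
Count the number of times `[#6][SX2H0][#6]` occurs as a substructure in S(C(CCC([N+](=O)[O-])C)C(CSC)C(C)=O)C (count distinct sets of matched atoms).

2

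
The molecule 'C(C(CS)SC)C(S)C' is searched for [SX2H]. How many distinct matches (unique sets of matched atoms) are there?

2

[SX2H] is the SMARTS for a thiol: an aliphatic sulfur with two connections, one being H.
The molecule carries 2 separate instances of a thiol (-SH) meeting every constraint; each maps to a distinct set of atoms, giving 2 matches.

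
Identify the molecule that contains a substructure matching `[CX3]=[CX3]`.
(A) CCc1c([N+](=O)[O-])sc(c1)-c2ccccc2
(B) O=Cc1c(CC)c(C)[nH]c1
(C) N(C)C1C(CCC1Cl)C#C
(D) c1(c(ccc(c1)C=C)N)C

D

[CX3]=[CX3] describes a non-aromatic C=C double bond between two sp2 carbons (an alkene).
(A) has an ethyl group (-CH2CH3) but its C-C bond is a single bond between CX4 carbons, not CX3=CX3.
(B) has an ethyl group (-CH2CH3) but its C-C bond is a single bond between CX4 carbons, not CX3=CX3.
(C) has an ethynyl group (-C#CH) but the C-C bond is a triple bond, not a double bond.
(D) contains a vinyl group (-CH=CH2), which satisfies every atom and bond constraint.
So the answer is (D).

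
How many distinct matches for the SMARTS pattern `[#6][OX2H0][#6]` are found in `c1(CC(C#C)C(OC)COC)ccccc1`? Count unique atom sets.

[#6][OX2H0][#6] is the SMARTS for an ether: an aliphatic oxygen bridging two carbons with no H on the oxygen.
The molecule carries 2 separate instances of a methoxy ether (-OCH3) meeting every constraint; each maps to a distinct set of atoms, giving 2 matches.

2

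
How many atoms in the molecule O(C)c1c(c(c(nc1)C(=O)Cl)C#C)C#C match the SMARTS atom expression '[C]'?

6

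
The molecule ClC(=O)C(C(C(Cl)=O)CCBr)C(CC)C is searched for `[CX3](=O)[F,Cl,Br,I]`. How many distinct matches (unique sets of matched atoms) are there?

2

[CX3](=O)[F,Cl,Br,I] is the SMARTS for an acyl halide: a carbonyl carbon bonded to a halogen.
The molecule carries 2 separate instances of an acyl chloride (-C(=O)Cl) meeting every constraint; each maps to a distinct set of atoms, giving 2 matches.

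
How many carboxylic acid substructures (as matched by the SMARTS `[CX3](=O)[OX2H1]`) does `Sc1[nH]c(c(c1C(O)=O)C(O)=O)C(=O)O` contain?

3

[CX3](=O)[OX2H1] is the SMARTS for a carboxylic acid: an sp2 carbon double-bonded to O and single-bonded to an -OH oxygen.
The molecule carries 3 separate instances of a carboxylic acid group (-C(=O)OH) meeting every constraint; each maps to a distinct set of atoms, giving 3 matches.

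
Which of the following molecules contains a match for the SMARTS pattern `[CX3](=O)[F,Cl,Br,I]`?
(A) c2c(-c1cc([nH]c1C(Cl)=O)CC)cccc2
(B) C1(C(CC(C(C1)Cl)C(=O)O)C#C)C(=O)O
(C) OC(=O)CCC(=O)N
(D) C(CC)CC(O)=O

[CX3](=O)[F,Cl,Br,I] describes a carbonyl carbon bonded to a halogen (an acyl halide).
(A) contains an acyl chloride (-C(=O)Cl), which satisfies every atom and bond constraint.
(B) has a carboxylic acid group (-C(=O)OH) but the carbonyl is bonded to -OH, not to a halogen.
(C) has a carboxylic acid group (-C(=O)OH) but the carbonyl is bonded to -OH, not to a halogen.
(D) has a carboxylic acid group (-C(=O)OH) but the carbonyl is bonded to -OH, not to a halogen.
So the answer is (A).

A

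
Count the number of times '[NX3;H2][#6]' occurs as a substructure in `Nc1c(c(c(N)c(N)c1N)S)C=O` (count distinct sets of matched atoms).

4

[NX3;H2][#6] is the SMARTS for a primary amine: a trivalent nitrogen with two H attached to carbon.
The molecule carries 4 separate instances of a primary amino group (-NH2) meeting every constraint; each maps to a distinct set of atoms, giving 4 matches.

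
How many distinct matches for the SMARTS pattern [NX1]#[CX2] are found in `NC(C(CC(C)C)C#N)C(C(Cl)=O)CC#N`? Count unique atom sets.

2

[NX1]#[CX2] is the SMARTS for a nitrile: a nitrogen triple-bonded to a two-connected carbon.
The molecule carries 2 separate instances of a nitrile (-C#N) meeting every constraint; each maps to a distinct set of atoms, giving 2 matches.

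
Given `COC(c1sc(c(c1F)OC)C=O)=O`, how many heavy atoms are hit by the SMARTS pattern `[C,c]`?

8

The query [C,c] means: comma = OR; matches aliphatic or aromatic carbon — same as #6.
Check the 14 heavy atoms by environment: 1× s (aromatic) → no; 4× c (aromatic) → match; 4× C → match; 4× O → no; 1× F → no.
Summing the matching environments: 4 + 4 = 8 matching atoms.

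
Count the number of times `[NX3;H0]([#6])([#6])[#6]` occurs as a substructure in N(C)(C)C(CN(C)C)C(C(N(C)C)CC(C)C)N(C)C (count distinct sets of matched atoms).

[NX3;H0]([#6])([#6])[#6] is the SMARTS for a tertiary amine: a trivalent nitrogen with no H, bonded to three carbons.
The molecule carries 4 separate instances of a dimethylamino group (-N(CH3)2) meeting every constraint; each maps to a distinct set of atoms, giving 4 matches.

4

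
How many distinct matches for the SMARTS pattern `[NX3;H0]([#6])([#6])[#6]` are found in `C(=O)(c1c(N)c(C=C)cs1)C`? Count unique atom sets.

0

[NX3;H0]([#6])([#6])[#6] is the SMARTS for a tertiary amine: a trivalent nitrogen with no H, bonded to three carbons.
The molecule has a primary amino group (-NH2), but the nitrogen has H2, not H0 with three carbons; nothing else fits, so there are 0 matches.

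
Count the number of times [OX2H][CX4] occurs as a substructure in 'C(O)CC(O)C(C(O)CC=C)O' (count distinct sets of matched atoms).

4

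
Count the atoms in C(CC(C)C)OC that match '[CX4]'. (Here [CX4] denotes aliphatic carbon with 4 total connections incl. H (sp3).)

The query [CX4] means: C with X4: aliphatic carbon with exactly 4 total connections (bonds + H).
Check the 7 heavy atoms by environment: 6× C (X4) → match; 1× O (X2) → no.
That gives 6 matching atoms.

6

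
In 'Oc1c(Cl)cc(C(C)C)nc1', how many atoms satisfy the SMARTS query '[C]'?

3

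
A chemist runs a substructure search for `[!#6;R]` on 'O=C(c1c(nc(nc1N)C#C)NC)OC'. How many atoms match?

The query [!#6;R] means: non-carbon atom that is part of a ring.
Check the 15 heavy atoms by environment: 2× n (aromatic, in 6-ring) → match; 4× c (aromatic, in 6-ring) → no; 5× C (acyclic) → no; 2× N (acyclic) → no; 2× O (acyclic) → no.
That gives 2 matching atoms.

2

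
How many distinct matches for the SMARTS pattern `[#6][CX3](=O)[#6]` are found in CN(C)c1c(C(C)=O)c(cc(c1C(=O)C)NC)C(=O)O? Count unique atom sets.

[#6][CX3](=O)[#6] is the SMARTS for a ketone: a carbonyl carbon (no H) flanked by two carbons.
The molecule carries 2 separate instances of an acetyl/ketone group (-C(=O)CH3) meeting every constraint; each maps to a distinct set of atoms, giving 2 matches.

2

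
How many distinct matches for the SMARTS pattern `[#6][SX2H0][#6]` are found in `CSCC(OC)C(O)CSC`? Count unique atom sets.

2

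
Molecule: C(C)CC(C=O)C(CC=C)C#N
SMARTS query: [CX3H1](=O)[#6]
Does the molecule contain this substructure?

The pattern [CX3H1](=O)[#6] describes an sp2 carbon with one H, double-bonded to O and single-bonded to carbon — an aldehyde.
The molecule carries an aldehyde (-CHO), whose atoms satisfy every constraint of the query, so the pattern matches.

Yes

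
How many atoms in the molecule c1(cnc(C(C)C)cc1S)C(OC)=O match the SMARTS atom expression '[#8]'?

2

The query [#8] means: #8 matches any oxygen atom.
Check the 14 heavy atoms by environment: 1× n (aromatic) → no; 5× c (aromatic) → no; 5× C → no; 2× O → match; 1× S → no.
That gives 2 matching atoms.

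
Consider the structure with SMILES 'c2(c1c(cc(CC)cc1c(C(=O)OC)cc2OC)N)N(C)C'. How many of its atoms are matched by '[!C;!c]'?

The query [!C;!c] means: neither aliphatic nor aromatic carbon — same as [!#6].
Check the 22 heavy atoms by environment: 10× c (aromatic) → no; 7× C → no; 3× O → match; 2× N → match.
Summing the matching environments: 3 + 2 = 5 matching atoms.

5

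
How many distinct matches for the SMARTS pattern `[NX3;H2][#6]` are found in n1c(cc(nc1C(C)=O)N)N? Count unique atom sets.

[NX3;H2][#6] is the SMARTS for a primary amine: a trivalent nitrogen with two H attached to carbon.
The molecule carries 2 separate instances of a primary amino group (-NH2) meeting every constraint; each maps to a distinct set of atoms, giving 2 matches.

2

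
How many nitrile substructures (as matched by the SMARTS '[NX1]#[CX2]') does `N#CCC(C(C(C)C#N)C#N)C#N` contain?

[NX1]#[CX2] is the SMARTS for a nitrile: a nitrogen triple-bonded to a two-connected carbon.
The molecule carries 4 separate instances of a nitrile (-C#N) meeting every constraint; each maps to a distinct set of atoms, giving 4 matches.

4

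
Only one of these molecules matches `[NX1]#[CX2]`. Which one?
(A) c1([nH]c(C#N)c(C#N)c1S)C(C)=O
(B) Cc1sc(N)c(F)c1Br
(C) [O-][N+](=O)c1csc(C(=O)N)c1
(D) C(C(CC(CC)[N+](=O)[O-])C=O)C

A

[NX1]#[CX2] describes a nitrogen triple-bonded to a two-connected carbon (a nitrile).
(A) contains a nitrile (-C#N), which satisfies every atom and bond constraint.
(B) has a primary amino group (-NH2) but the nitrogen is NX3 (three connections), not NX1 triple-bonded.
(C) has a nitro group (-[N+](=O)[O-]) but there is no C#N triple bond.
(D) has a nitro group (-[N+](=O)[O-]) but there is no C#N triple bond.
So the answer is (A).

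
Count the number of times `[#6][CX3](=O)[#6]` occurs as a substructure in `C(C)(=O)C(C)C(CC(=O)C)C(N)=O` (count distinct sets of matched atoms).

2

[#6][CX3](=O)[#6] is the SMARTS for a ketone: a carbonyl carbon (no H) flanked by two carbons.
The molecule carries 2 separate instances of an acetyl/ketone group (-C(=O)CH3) meeting every constraint; each maps to a distinct set of atoms, giving 2 matches.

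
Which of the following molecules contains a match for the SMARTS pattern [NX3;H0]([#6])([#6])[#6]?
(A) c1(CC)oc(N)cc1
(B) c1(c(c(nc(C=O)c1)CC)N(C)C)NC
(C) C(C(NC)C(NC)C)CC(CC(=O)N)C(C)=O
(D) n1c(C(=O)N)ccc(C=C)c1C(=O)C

[NX3;H0]([#6])([#6])[#6] describes a trivalent nitrogen with no H, bonded to three carbons (a tertiary amine).
(A) has a primary amino group (-NH2) but the nitrogen has H2, not H0 with three carbons.
(B) contains a dimethylamino group (-N(CH3)2), which satisfies every atom and bond constraint.
(C) has an N-methylamino group (-NHCH3) but the nitrogen still has one H (H1), not H0.
(D) has a primary amide (-C(=O)NH2) but the amide nitrogen has H2 and only one carbon neighbour.
So the answer is (B).

B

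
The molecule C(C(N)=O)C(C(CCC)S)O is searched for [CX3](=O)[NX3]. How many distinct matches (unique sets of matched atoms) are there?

1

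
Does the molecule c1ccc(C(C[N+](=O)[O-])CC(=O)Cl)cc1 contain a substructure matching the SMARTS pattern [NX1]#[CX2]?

No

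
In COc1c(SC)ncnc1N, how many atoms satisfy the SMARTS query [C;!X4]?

The query [C;!X4] means: aliphatic carbon that does not have four total connections.
Check the 11 heavy atoms by environment: 2× n (aromatic, X2) → no; 4× c (aromatic, X3) → no; 1× S (X2) → no; 2× C (X4) → no; 1× N (X3) → no; 1× O (X2) → no.
No environment satisfies the query, so 0 matching atoms.

0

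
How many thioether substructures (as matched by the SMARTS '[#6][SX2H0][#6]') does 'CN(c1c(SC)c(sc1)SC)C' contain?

2

[#6][SX2H0][#6] is the SMARTS for a thioether: an aliphatic sulfur bridging two carbons with no H on the sulfur.
The molecule carries 2 separate instances of a methylthio ether (-SCH3) meeting every constraint; each maps to a distinct set of atoms, giving 2 matches.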